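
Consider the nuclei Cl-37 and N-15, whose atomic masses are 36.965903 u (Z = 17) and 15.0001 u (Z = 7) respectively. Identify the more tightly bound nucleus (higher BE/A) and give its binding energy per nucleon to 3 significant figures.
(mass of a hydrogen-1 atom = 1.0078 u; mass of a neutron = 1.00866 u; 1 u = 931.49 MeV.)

Cl-37: Σm = 17(1.0078) + 20(1.00866) = 37.30580 u; Δm = 0.339897 u; E_B = 316.61 MeV; E_B/A = 8.557 MeV
N-15: Σm = 7(1.0078) + 8(1.00866) = 15.12388 u; Δm = 0.12378 u; E_B = 115.30 MeV; E_B/A = 7.687 MeV
Cl-37 has the higher binding energy per nucleon, so it is the more tightly bound nucleus.

Cl-37; 8.56 MeV/nucleon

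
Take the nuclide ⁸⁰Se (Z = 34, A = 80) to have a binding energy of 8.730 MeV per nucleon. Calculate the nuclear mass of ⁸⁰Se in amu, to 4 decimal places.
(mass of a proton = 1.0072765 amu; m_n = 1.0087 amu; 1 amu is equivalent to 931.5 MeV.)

Total binding energy = 80 × 8.730 = 698.400 MeV
Mass defect = 698.400 MeV / (931.5 MeV/amu) = 0.749758 amu
Constituent mass = 34(1.0072765) + 46(1.0087) = 80.6476010 amu
Nuclear mass = 80.6476010 − 0.749758 = 79.8978430 amu ≈ 79.8978 amu (to 4 decimal places)

79.8978 amu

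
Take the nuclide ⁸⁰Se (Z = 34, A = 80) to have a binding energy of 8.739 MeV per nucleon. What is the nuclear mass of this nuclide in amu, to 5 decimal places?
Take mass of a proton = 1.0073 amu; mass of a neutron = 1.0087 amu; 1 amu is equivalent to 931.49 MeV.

79.89786 amu

Total binding energy = 80 × 8.739 = 699.120 MeV
Mass defect = 699.120 MeV / (931.49 MeV/amu) = 0.7505395 amu
Constituent mass = 34(1.0073) + 46(1.0087) = 80.6484 amu
Nuclear mass = 80.6484 − 0.7505395 = 79.8978605 amu ≈ 79.89786 amu (to 5 decimal places)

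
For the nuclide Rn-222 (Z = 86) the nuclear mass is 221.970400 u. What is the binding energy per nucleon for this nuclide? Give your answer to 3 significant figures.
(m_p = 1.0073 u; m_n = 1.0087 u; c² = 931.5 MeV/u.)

With 86 protons and 136 neutrons (A = 222):
Total constituent mass: 86 × 1.0073 + 136 × 1.0087 = 223.8110 u
The mass defect is 223.8110 − 221.970400 = 1.840600 u.
Converting to energy: 1.840600 u × 931.5 MeV/u = 1714.52 MeV
BE/A = 1714.52 MeV / 222 = 7.723 MeV/nucleon

7.72 MeV/nucleon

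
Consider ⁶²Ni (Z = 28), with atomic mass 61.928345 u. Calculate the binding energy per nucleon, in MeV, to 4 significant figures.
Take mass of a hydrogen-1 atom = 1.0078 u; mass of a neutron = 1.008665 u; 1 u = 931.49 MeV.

8.784 MeV/nucleon

Total constituent mass: 28 × 1.0078 + 34 × 1.008665 = 62.513010 u
The mass defect is 62.513010 − 61.928345 = 0.584665 u.
Binding energy = Δm·c² = 0.584665 × 931.49 MeV/u = 544.610 MeV
BE/A = 544.610 MeV / 62 = 8.784 MeV/nucleon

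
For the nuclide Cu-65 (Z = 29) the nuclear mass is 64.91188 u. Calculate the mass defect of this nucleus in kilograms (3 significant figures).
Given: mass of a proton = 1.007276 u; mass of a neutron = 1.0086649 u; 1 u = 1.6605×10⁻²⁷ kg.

Total constituent mass: 29 × 1.007276 + 36 × 1.0086649 = 65.5229404 u
The mass defect is 65.5229404 − 64.91188 = 0.6110604 u.
In SI units: 0.6110604 u × 1.6605×10⁻²⁷ kg/u = 1.0147e-27 kg

1.01e-27 kg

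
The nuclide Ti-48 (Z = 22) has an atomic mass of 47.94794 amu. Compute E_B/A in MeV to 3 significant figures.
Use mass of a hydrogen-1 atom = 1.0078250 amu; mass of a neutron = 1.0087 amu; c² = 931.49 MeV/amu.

8.74 MeV/nucleon

Z = 22, so N = A − Z = 48 − 22 = 26.
Total constituent mass: 22 × 1.0078250 + 26 × 1.0087 = 48.3983500 amu
The mass defect is 48.3983500 − 47.94794 = 0.4504100 amu.
Converting to energy: 0.4504100 amu × 931.49 MeV/amu = 419.552 MeV
Dividing by A = 48 gives 8.741 MeV per nucleon.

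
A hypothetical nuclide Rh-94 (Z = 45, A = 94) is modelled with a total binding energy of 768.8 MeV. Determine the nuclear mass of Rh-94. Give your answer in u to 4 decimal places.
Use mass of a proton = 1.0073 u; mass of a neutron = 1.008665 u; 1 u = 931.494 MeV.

Mass defect = 768.8 MeV / (931.494 MeV/u) = 0.825341 u
Constituent mass = 45(1.0073) + 49(1.008665) = 94.753085 u
Nuclear mass = 94.753085 − 0.825341 = 93.927744 u ≈ 93.9277 u (to 4 decimal places)

93.9277 u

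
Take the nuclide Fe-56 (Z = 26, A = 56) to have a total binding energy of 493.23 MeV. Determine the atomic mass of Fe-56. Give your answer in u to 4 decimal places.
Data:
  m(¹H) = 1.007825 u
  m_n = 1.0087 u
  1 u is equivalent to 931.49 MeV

55.9349 u

Mass defect = 493.23 MeV / (931.49 MeV/u) = 0.529506 u
Constituent mass = 26(1.007825) + 30(1.0087) = 56.464450 u
Atomic mass = 56.464450 − 0.529506 = 55.934944 u ≈ 55.9349 u (to 4 decimal places)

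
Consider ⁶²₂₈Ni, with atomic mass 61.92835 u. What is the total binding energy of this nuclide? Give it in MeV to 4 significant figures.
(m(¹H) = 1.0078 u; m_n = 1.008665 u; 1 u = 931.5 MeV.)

544.6 MeV

Σm = 28·m(¹H) + 34·m_n = 28.2184 + 34.294610 = 62.513010 u
The mass defect is 62.513010 − 61.92835 = 0.584660 u.
E_B = 0.584660 × 931.5 = 544.611 MeV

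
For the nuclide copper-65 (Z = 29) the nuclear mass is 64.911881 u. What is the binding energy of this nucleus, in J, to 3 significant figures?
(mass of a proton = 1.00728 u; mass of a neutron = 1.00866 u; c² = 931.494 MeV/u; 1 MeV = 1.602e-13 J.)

9.12e-11 J

With 29 protons and 36 neutrons (A = 65):
Total constituent mass: 29 × 1.00728 + 36 × 1.00866 = 65.52288 u
Mass defect Δm = 65.52288 − 64.911881 = 0.610999 u
Converting to energy: 0.610999 u × 931.494 MeV/u = 569.142 MeV
In joules: 569.142 MeV × 1.602e-13 J/MeV = 9.1177e-11 J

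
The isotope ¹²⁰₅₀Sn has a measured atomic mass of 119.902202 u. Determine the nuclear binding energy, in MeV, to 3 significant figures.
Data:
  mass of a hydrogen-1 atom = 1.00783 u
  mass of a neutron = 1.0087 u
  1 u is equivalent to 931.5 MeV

1020 MeV

With 50 protons and 70 neutrons (A = 120):
Total constituent mass: 50 × 1.00783 + 70 × 1.0087 = 121.00050 u
The mass defect is 121.00050 − 119.902202 = 1.098298 u.
Binding energy = Δm·c² = 1.098298 × 931.5 MeV/u = 1023.06 MeV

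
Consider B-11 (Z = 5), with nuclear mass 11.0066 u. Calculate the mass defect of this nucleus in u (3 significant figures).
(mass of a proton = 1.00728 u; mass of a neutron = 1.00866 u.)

Σm = 5·m_p + 6·m_n = 5.03640 + 6.05196 = 11.08836 u
The mass defect is 11.08836 − 11.0066 = 0.08176 u.

0.0818 u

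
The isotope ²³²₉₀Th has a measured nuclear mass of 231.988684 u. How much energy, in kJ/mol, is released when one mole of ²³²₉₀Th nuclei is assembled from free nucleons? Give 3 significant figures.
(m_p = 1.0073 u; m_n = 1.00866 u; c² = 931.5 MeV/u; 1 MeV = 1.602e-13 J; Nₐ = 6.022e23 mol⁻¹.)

1.71e+11 kJ/mol

The nucleus contains 90 protons and 232 − 90 = 142 neutrons.
Total constituent mass: 90 × 1.0073 + 142 × 1.00866 = 233.88672 u
The mass defect is 233.88672 − 231.988684 = 1.898036 u.
Converting to energy: 1.898036 u × 931.5 MeV/u = 1768.02 MeV
Per nucleus in joules: 1768.02 MeV × 1.602e-13 J/MeV = 2.8324e-10 J
Per mole: 2.8324e-10 J × 6.022e23 mol⁻¹ = 1.7057e+14 J/mol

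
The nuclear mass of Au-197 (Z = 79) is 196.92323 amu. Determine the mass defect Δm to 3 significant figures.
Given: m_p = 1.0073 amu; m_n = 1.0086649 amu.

1.68 amu

With 79 protons and 118 neutrons (A = 197):
Mass of separated nucleons = 79(1.0073) + 118(1.0086649) = 79.5767 + 119.0224582 = 198.5991582 amu
Mass defect Δm = 198.5991582 − 196.92323 = 1.6759282 amu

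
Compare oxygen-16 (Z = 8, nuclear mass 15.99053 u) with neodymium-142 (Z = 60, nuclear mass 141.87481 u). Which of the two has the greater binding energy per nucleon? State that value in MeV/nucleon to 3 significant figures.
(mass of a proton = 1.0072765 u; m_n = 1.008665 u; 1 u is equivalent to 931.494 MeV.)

oxygen-16: Σm = 8(1.0072765) + 8(1.008665) = 16.1275320 u; Δm = 0.1370020 u; E_B = 127.62 MeV; E_B/A = 7.976 MeV
neodymium-142: Σm = 60(1.0072765) + 82(1.008665) = 143.1471200 u; Δm = 1.2723100 u; E_B = 1185.1 MeV; E_B/A = 8.346 MeV
neodymium-142 has the higher binding energy per nucleon, so it is the more tightly bound nucleus.

neodymium-142; 8.35 MeV/nucleon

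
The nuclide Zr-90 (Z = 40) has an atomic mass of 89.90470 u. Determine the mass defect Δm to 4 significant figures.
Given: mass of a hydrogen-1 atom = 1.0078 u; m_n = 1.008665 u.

The nucleus contains 40 protons and 90 − 40 = 50 neutrons.
Total constituent mass: 40 × 1.0078 + 50 × 1.008665 = 90.745250 u
The mass defect is 90.745250 − 89.90470 = 0.840550 u.

0.8406 u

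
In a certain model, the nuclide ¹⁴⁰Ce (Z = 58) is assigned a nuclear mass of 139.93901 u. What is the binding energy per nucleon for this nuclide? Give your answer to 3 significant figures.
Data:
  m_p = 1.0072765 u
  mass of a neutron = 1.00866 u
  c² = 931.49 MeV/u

7.94 MeV/nucleon

Σm = 58·m_p + 82·m_n = 58.4220370 + 82.71012 = 141.1321570 u
Mass defect Δm = 141.1321570 − 139.93901 = 1.1931470 u
Binding energy = Δm·c² = 1.1931470 × 931.49 MeV/u = 1111.40 MeV
Dividing by A = 140 gives 7.939 MeV per nucleon.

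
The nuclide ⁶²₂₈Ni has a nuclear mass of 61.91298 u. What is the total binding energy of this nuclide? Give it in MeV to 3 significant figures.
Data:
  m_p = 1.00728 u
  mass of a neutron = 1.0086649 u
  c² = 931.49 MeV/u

Σm = 28·m_p + 34·m_n = 28.20384 + 34.2946066 = 62.4984466 u
The mass defect is 62.4984466 − 61.91298 = 0.5854666 u.
Converting to energy: 0.5854666 u × 931.49 MeV/u = 545.356 MeV

545 MeV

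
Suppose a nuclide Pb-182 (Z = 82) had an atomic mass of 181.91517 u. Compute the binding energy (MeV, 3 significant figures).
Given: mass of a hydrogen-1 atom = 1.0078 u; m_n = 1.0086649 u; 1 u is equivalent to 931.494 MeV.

With 82 protons and 100 neutrons (A = 182):
Σm = 82·m(¹H) + 100·m_n = 82.6396 + 100.8664900 = 183.5060900 u
Δm = 183.5060900 − 181.91517 = 1.5909200 u
Converting to energy: 1.5909200 u × 931.494 MeV/u = 1481.93 MeV

1480 MeV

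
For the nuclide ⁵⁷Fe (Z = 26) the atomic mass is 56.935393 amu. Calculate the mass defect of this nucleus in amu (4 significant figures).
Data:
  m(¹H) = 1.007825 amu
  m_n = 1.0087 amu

With 26 protons and 31 neutrons (A = 57):
Total constituent mass: 26 × 1.007825 + 31 × 1.0087 = 57.473150 amu
Mass defect Δm = 57.473150 − 56.935393 = 0.537757 amu

0.5378 amu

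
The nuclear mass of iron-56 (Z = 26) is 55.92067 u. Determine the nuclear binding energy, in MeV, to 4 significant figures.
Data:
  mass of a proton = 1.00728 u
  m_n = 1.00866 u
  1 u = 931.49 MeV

492.2 MeV

With 26 protons and 30 neutrons (A = 56):
Σm = 26·m_p + 30·m_n = 26.18928 + 30.25980 = 56.44908 u
Δm = 56.44908 − 55.92067 = 0.52841 u
Binding energy = Δm·c² = 0.52841 × 931.49 MeV/u = 492.209 MeV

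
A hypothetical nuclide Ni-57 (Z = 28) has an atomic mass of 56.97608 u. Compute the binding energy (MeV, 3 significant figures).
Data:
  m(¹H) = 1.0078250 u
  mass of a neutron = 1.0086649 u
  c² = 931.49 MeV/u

With 28 protons and 29 neutrons (A = 57):
Σm = 28·m(¹H) + 29·m_n = 28.2191000 + 29.2512821 = 57.4703821 u
Δm = 57.4703821 − 56.97608 = 0.4943021 u
E_B = 0.4943021 × 931.49 = 460.437 MeV

460 MeV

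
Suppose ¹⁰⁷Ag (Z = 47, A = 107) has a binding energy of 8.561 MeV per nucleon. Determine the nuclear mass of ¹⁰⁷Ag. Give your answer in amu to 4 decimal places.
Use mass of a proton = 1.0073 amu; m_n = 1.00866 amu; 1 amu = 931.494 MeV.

106.8793 amu

Total binding energy = 107 × 8.561 = 916.027 MeV
Mass defect = 916.027 MeV / (931.494 MeV/amu) = 0.983395 amu
Constituent mass = 47(1.0073) + 60(1.00866) = 107.86270 amu
Nuclear mass = 107.86270 − 0.983395 = 106.879305 amu ≈ 106.8793 amu (to 4 decimal places)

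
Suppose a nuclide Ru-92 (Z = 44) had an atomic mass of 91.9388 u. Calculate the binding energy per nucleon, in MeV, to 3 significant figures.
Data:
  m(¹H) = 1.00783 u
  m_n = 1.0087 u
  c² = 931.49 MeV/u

8.34 MeV/nucleon

Σm = 44·m(¹H) + 48·m_n = 44.34452 + 48.4176 = 92.76212 u
Δm = 92.76212 − 91.9388 = 0.82332 u
Converting to energy: 0.82332 u × 931.49 MeV/u = 766.914 MeV
Per nucleon: 766.914 / 92 = 8.336 MeV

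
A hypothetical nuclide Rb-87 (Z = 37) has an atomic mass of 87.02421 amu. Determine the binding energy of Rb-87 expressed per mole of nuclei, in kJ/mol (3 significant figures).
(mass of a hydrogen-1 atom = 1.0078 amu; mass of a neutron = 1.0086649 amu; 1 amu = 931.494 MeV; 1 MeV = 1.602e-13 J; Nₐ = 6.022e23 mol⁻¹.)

6.27e+10 kJ/mol

The nucleus contains 37 protons and 87 − 37 = 50 neutrons.
Total constituent mass: 37 × 1.0078 + 50 × 1.0086649 = 87.7218450 amu
Mass defect Δm = 87.7218450 − 87.02421 = 0.6976350 amu
E_B = 0.6976350 × 931.494 = 649.843 MeV
Per nucleus in joules: 649.843 MeV × 1.602e-13 J/MeV = 1.0410e-10 J
Per mole: 1.0410e-10 J × 6.022e23 mol⁻¹ = 6.2689e+13 J/mol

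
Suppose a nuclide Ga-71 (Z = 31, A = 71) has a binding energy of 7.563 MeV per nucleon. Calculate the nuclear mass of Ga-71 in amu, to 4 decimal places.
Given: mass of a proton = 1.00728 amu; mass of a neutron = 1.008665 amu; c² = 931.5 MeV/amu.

Total binding energy = 71 × 7.563 = 536.973 MeV
Mass defect = 536.973 MeV / (931.5 MeV/amu) = 0.576461 amu
Constituent mass = 31(1.00728) + 40(1.008665) = 71.572280 amu
Nuclear mass = 71.572280 − 0.576461 = 70.995819 amu ≈ 70.9958 amu (to 4 decimal places)

70.9958 amu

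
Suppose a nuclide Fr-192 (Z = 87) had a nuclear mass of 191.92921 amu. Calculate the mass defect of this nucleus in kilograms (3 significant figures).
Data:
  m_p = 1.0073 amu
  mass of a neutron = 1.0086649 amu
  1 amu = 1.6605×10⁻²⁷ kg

With 87 protons and 105 neutrons (A = 192):
Σm = 87·m_p + 105·m_n = 87.6351 + 105.9098145 = 193.5449145 amu
Mass defect Δm = 193.5449145 − 191.92921 = 1.6157045 amu
In SI units: 1.6157045 amu × 1.6605×10⁻²⁷ kg/amu = 2.6829e-27 kg

2.68e-27 kg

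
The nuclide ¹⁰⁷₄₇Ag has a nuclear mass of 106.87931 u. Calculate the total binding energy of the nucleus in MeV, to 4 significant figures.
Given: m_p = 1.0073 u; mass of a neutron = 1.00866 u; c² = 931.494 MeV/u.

916.0 MeV

With 47 protons and 60 neutrons (A = 107):
Σm = 47·m_p + 60·m_n = 47.3431 + 60.51960 = 107.86270 u
The mass defect is 107.86270 − 106.87931 = 0.98339 u.
Binding energy = Δm·c² = 0.98339 × 931.494 MeV/u = 916.022 MeV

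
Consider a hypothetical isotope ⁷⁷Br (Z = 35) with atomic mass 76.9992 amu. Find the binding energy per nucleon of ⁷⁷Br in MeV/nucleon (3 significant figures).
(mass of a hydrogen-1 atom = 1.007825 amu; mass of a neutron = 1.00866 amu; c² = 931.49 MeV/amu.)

7.72 MeV/nucleon

Σm = 35·m(¹H) + 42·m_n = 35.273875 + 42.36372 = 77.637595 amu
Mass defect Δm = 77.637595 − 76.9992 = 0.638395 amu
Binding energy = Δm·c² = 0.638395 × 931.49 MeV/amu = 594.659 MeV
BE/A = 594.659 MeV / 77 = 7.723 MeV/nucleon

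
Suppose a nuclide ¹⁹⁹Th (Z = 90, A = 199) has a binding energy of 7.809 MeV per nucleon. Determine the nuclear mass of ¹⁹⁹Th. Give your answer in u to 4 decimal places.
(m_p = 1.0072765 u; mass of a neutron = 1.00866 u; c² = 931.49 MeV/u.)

198.9305 u

Total binding energy = 199 × 7.809 = 1553.991 MeV
Mass defect = 1553.991 MeV / (931.49 MeV/u) = 1.668285 u
Constituent mass = 90(1.0072765) + 109(1.00866) = 200.5988250 u
Nuclear mass = 200.5988250 − 1.668285 = 198.9305400 u ≈ 198.9305 u (to 4 decimal places)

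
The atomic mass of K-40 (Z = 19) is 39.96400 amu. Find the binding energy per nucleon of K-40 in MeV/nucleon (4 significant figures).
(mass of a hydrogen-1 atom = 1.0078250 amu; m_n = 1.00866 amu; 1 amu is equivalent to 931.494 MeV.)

8.536 MeV/nucleon

With 19 protons and 21 neutrons (A = 40):
Σm = 19·m(¹H) + 21·m_n = 19.1486750 + 21.18186 = 40.3305350 amu
Δm = 40.3305350 − 39.96400 = 0.3665350 amu
Converting to energy: 0.3665350 amu × 931.494 MeV/amu = 341.425 MeV
Dividing by A = 40 gives 8.536 MeV per nucleon.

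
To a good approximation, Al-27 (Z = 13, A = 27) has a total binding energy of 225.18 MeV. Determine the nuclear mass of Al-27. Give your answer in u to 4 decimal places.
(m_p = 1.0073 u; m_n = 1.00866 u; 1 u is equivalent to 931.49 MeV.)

Mass defect = 225.18 MeV / (931.49 MeV/u) = 0.241742 u
Constituent mass = 13(1.0073) + 14(1.00866) = 27.21614 u
Nuclear mass = 27.21614 − 0.241742 = 26.974398 u ≈ 26.9744 u (to 4 decimal places)

26.9744 u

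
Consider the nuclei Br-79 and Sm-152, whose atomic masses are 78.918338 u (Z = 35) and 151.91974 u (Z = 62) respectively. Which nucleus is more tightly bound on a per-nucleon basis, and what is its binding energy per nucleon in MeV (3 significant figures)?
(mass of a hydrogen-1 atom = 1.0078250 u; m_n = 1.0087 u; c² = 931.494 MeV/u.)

Br-79; 8.71 MeV/nucleon

Br-79: Σm = 35(1.0078250) + 44(1.0087) = 79.6566750 u; Δm = 0.7383370 u; E_B = 687.76 MeV; E_B/A = 8.706 MeV
Sm-152: Σm = 62(1.0078250) + 90(1.0087) = 153.2681500 u; Δm = 1.3484100 u; E_B = 1256.0 MeV; E_B/A = 8.263 MeV
Br-79 has the higher binding energy per nucleon, so it is the more tightly bound nucleus.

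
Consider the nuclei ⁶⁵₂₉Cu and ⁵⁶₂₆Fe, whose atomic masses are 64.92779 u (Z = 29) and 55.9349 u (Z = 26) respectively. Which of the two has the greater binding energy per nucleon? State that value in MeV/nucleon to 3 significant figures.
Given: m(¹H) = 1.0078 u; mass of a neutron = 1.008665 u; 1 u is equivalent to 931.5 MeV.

⁵⁶₂₆Fe; 8.78 MeV/nucleon

⁶⁵₂₉Cu: Σm = 29(1.0078) + 36(1.008665) = 65.538140 u; Δm = 0.610350 u; E_B = 568.54 MeV; E_B/A = 8.747 MeV
⁵⁶₂₆Fe: Σm = 26(1.0078) + 30(1.008665) = 56.462750 u; Δm = 0.527850 u; E_B = 491.69 MeV; E_B/A = 8.780 MeV
⁵⁶₂₆Fe has the higher binding energy per nucleon, so it is the more tightly bound nucleus.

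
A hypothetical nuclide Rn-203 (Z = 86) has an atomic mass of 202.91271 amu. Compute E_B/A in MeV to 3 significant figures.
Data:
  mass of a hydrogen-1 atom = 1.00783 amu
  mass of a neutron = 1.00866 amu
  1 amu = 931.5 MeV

Total constituent mass: 86 × 1.00783 + 117 × 1.00866 = 204.68660 amu
Mass defect Δm = 204.68660 − 202.91271 = 1.77389 amu
E_B = 1.77389 × 931.5 = 1652.38 MeV
BE/A = 1652.38 MeV / 203 = 8.140 MeV/nucleon

8.14 MeV/nucleon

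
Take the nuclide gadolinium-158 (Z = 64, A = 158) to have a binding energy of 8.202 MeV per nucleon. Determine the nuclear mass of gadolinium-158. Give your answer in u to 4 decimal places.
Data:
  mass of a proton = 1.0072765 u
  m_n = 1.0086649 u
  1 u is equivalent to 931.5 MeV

157.8890 u

Total binding energy = 158 × 8.202 = 1295.916 MeV
Mass defect = 1295.916 MeV / (931.5 MeV/u) = 1.391214 u
Constituent mass = 64(1.0072765) + 94(1.0086649) = 159.2801966 u
Nuclear mass = 159.2801966 − 1.391214 = 157.8889826 u ≈ 157.8890 u (to 4 decimal places)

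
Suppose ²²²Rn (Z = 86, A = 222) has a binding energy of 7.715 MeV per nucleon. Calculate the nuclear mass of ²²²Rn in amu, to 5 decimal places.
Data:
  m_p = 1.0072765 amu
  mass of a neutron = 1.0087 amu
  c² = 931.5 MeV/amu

221.97030 amu

Total binding energy = 222 × 7.715 = 1712.730 MeV
Mass defect = 1712.730 MeV / (931.5 MeV/amu) = 1.8386795 amu
Constituent mass = 86(1.0072765) + 136(1.0087) = 223.8089790 amu
Nuclear mass = 223.8089790 − 1.8386795 = 221.9702995 amu ≈ 221.97030 amu (to 5 decimal places)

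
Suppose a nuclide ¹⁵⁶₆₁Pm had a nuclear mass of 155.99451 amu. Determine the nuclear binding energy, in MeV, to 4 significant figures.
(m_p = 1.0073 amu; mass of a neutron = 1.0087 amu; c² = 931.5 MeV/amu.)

With 61 protons and 95 neutrons (A = 156):
Σm = 61·m_p + 95·m_n = 61.4453 + 95.8265 = 157.2718 amu
The mass defect is 157.2718 − 155.99451 = 1.27729 amu.
Converting to energy: 1.27729 amu × 931.5 MeV/amu = 1189.80 MeV

1190 MeV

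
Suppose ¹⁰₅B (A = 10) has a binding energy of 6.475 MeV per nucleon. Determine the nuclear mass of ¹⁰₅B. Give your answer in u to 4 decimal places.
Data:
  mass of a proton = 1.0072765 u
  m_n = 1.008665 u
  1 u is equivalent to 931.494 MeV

10.0102 u

Total binding energy = 10 × 6.475 = 64.750 MeV
Mass defect = 64.750 MeV / (931.494 MeV/u) = 0.069512 u
Constituent mass = 5(1.0072765) + 5(1.008665) = 10.0797075 u
Nuclear mass = 10.0797075 − 0.069512 = 10.0101955 u ≈ 10.0102 u (to 4 decimal places)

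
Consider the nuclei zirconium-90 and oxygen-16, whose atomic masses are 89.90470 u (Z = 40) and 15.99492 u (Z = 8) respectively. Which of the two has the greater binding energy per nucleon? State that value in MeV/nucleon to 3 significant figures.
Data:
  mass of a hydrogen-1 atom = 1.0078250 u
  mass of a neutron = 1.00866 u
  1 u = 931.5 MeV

zirconium-90; 8.71 MeV/nucleon

zirconium-90: Σm = 40(1.0078250) + 50(1.00866) = 90.7460000 u; Δm = 0.8413000 u; E_B = 783.67 MeV; E_B/A = 8.707 MeV
oxygen-16: Σm = 8(1.0078250) + 8(1.00866) = 16.1318800 u; Δm = 0.1369600 u; E_B = 127.58 MeV; E_B/A = 7.974 MeV
zirconium-90 has the higher binding energy per nucleon, so it is the more tightly bound nucleus.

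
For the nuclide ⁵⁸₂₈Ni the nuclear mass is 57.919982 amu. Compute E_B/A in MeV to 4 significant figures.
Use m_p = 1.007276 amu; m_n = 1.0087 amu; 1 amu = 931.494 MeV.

8.749 MeV/nucleon

Z = 28, so N = A − Z = 58 − 28 = 30.
Mass of separated nucleons = 28(1.007276) + 30(1.0087) = 28.203728 + 30.2610 = 58.464728 amu
Δm = 58.464728 − 57.919982 = 0.544746 amu
Converting to energy: 0.544746 amu × 931.494 MeV/amu = 507.428 MeV
Per nucleon: 507.428 / 58 = 8.749 MeV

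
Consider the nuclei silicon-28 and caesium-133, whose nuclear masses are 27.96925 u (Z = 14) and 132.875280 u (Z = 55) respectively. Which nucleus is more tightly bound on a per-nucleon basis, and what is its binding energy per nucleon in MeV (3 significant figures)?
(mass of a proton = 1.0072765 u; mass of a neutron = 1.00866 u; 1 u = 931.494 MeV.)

silicon-28: Σm = 14(1.0072765) + 14(1.00866) = 28.2231110 u; Δm = 0.2538610 u; E_B = 236.47 MeV; E_B/A = 8.445 MeV
caesium-133: Σm = 55(1.0072765) + 78(1.00866) = 134.0756875 u; Δm = 1.2004075 u; E_B = 1118.17 MeV; E_B/A = 8.407 MeV
silicon-28 has the higher binding energy per nucleon, so it is the more tightly bound nucleus.

silicon-28; 8.45 MeV/nucleon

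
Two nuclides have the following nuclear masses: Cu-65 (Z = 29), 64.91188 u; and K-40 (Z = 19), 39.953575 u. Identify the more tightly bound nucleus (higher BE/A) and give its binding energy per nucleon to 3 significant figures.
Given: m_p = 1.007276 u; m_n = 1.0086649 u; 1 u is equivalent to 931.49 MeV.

Cu-65; 8.76 MeV/nucleon

Cu-65: Σm = 29(1.007276) + 36(1.0086649) = 65.5229404 u; Δm = 0.6110604 u; E_B = 569.20 MeV; E_B/A = 8.757 MeV
K-40: Σm = 19(1.007276) + 21(1.0086649) = 40.3202069 u; Δm = 0.3666319 u; E_B = 341.51 MeV; E_B/A = 8.538 MeV
Cu-65 has the higher binding energy per nucleon, so it is the more tightly bound nucleus.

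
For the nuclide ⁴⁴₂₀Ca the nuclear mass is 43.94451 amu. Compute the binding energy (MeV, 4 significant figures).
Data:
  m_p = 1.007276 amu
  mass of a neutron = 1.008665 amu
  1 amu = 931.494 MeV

The nucleus contains 20 protons and 44 − 20 = 24 neutrons.
Total constituent mass: 20 × 1.007276 + 24 × 1.008665 = 44.353480 amu
Δm = 44.353480 − 43.94451 = 0.408970 amu
E_B = 0.408970 × 931.494 = 380.953 MeV

381.0 MeV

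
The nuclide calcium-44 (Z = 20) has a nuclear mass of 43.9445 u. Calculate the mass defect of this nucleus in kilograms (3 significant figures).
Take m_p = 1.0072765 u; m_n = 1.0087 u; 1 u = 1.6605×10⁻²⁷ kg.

6.81e-28 kg

With 20 protons and 24 neutrons (A = 44):
Σm = 20·m_p + 24·m_n = 20.1455300 + 24.2088 = 44.3543300 u
The mass defect is 44.3543300 − 43.9445 = 0.4098300 u.
In SI units: 0.4098300 u × 1.6605×10⁻²⁷ kg/u = 6.8052e-28 kg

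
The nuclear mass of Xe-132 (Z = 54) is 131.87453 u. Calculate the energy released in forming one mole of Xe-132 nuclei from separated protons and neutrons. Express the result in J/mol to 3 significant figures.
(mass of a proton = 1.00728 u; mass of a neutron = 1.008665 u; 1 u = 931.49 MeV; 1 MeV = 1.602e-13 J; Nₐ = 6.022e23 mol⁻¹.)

Σm = 54·m_p + 78·m_n = 54.39312 + 78.675870 = 133.068990 u
Δm = 133.068990 − 131.87453 = 1.194460 u
Binding energy = Δm·c² = 1.194460 × 931.49 MeV/u = 1112.63 MeV
Per nucleus in joules: 1112.63 MeV × 1.602e-13 J/MeV = 1.7824e-10 J
Per mole: 1.7824e-10 J × 6.022e23 mol⁻¹ = 1.0734e+14 J/mol

1.07e+14 J/mol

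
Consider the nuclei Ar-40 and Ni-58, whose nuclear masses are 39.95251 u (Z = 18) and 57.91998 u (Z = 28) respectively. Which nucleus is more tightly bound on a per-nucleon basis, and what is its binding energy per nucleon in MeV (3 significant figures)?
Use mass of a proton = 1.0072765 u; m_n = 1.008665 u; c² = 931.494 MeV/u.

Ni-58; 8.73 MeV/nucleon

Ar-40: Σm = 18(1.0072765) + 22(1.008665) = 40.3216070 u; Δm = 0.3690970 u; E_B = 343.81 MeV; E_B/A = 8.595 MeV
Ni-58: Σm = 28(1.0072765) + 30(1.008665) = 58.4636920 u; Δm = 0.5437120 u; E_B = 506.46 MeV; E_B/A = 8.732 MeV
Ni-58 has the higher binding energy per nucleon, so it is the more tightly bound nucleus.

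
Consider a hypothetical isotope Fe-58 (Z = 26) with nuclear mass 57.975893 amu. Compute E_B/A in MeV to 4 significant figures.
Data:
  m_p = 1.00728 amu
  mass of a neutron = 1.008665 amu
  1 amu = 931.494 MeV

7.880 MeV/nucleon

With 26 protons and 32 neutrons (A = 58):
Total constituent mass: 26 × 1.00728 + 32 × 1.008665 = 58.466560 amu
Mass defect Δm = 58.466560 − 57.975893 = 0.490667 amu
E_B = 0.490667 × 931.494 = 457.053 MeV
BE/A = 457.053 MeV / 58 = 7.880 MeV/nucleon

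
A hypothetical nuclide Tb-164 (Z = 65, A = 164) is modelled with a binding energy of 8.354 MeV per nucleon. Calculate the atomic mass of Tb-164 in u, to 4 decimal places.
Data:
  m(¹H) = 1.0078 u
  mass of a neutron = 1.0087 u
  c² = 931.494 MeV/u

163.8975 u

Total binding energy = 164 × 8.354 = 1370.056 MeV
Mass defect = 1370.056 MeV / (931.494 MeV/u) = 1.470816 u
Constituent mass = 65(1.0078) + 99(1.0087) = 165.3683 u
Atomic mass = 165.3683 − 1.470816 = 163.897484 u ≈ 163.8975 u (to 4 decimal places)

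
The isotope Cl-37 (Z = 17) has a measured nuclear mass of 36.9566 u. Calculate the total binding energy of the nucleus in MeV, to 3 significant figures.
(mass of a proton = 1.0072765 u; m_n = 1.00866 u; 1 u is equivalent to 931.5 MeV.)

317 MeV

With 17 protons and 20 neutrons (A = 37):
Σm = 17·m_p + 20·m_n = 17.1237005 + 20.17320 = 37.2969005 u
Δm = 37.2969005 − 36.9566 = 0.3403005 u
Binding energy = Δm·c² = 0.3403005 × 931.5 MeV/u = 316.990 MeV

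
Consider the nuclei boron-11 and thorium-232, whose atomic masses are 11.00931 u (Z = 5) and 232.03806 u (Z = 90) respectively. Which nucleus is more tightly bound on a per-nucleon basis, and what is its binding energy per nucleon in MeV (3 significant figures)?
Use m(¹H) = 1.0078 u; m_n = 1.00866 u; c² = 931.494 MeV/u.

thorium-232; 7.60 MeV/nucleon

boron-11: Σm = 5(1.0078) + 6(1.00866) = 11.09096 u; Δm = 0.08165 u; E_B = 76.056 MeV; E_B/A = 6.914 MeV
thorium-232: Σm = 90(1.0078) + 142(1.00866) = 233.93172 u; Δm = 1.89366 u; E_B = 1763.9 MeV; E_B/A = 7.603 MeV
thorium-232 has the higher binding energy per nucleon, so it is the more tightly bound nucleus.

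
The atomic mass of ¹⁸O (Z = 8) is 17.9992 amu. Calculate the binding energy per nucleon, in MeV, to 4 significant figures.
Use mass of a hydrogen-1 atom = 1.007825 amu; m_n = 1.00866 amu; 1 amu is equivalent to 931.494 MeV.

7.762 MeV/nucleon

Total constituent mass: 8 × 1.007825 + 10 × 1.00866 = 18.149200 amu
Mass defect Δm = 18.149200 − 17.9992 = 0.150000 amu
E_B = 0.150000 × 931.494 = 139.724 MeV
Dividing by A = 18 gives 7.762 MeV per nucleon.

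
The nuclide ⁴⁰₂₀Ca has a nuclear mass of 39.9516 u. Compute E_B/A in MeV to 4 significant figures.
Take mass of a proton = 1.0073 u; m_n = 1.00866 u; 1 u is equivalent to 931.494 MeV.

Total constituent mass: 20 × 1.0073 + 20 × 1.00866 = 40.31920 u
Δm = 40.31920 − 39.9516 = 0.36760 u
Converting to energy: 0.36760 u × 931.494 MeV/u = 342.417 MeV
BE/A = 342.417 MeV / 40 = 8.560 MeV/nucleon

8.560 MeV/nucleon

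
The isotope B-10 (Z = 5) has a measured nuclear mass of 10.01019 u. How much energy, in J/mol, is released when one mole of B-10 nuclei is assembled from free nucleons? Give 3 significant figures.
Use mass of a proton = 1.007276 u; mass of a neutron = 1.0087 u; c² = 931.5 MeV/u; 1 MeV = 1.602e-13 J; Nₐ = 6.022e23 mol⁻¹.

6.26e+12 J/mol

Mass of separated nucleons = 5(1.007276) + 5(1.0087) = 5.036380 + 5.0435 = 10.079880 u
Δm = 10.079880 − 10.01019 = 0.069690 u
E_B = 0.069690 × 931.5 = 64.9162 MeV
Per nucleus in joules: 64.9162 MeV × 1.602e-13 J/MeV = 1.0400e-11 J
Per mole: 1.0400e-11 J × 6.022e23 mol⁻¹ = 6.2629e+12 J/mol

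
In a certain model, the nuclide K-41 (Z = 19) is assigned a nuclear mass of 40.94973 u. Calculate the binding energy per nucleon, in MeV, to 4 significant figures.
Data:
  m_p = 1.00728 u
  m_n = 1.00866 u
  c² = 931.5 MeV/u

With 19 protons and 22 neutrons (A = 41):
Σm = 19·m_p + 22·m_n = 19.13832 + 22.19052 = 41.32884 u
The mass defect is 41.32884 − 40.94973 = 0.37911 u.
Converting to energy: 0.37911 u × 931.5 MeV/u = 353.141 MeV
BE/A = 353.141 MeV / 41 = 8.613 MeV/nucleon

8.613 MeV/nucleon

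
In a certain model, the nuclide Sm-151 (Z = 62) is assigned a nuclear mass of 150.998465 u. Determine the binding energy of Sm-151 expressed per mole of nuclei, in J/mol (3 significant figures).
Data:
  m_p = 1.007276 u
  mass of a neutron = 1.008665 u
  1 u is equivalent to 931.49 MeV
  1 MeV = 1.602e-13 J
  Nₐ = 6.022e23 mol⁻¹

1.10e+14 J/mol

With 62 protons and 89 neutrons (A = 151):
Total constituent mass: 62 × 1.007276 + 89 × 1.008665 = 152.222297 u
Mass defect Δm = 152.222297 − 150.998465 = 1.223832 u
Binding energy = Δm·c² = 1.223832 × 931.49 MeV/u = 1139.99 MeV
Per nucleus in joules: 1139.99 MeV × 1.602e-13 J/MeV = 1.8263e-10 J
Per mole: 1.8263e-10 J × 6.022e23 mol⁻¹ = 1.0998e+14 J/mol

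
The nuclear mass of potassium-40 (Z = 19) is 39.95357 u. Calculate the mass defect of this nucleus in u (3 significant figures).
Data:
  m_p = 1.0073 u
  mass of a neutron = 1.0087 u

0.368 u

The nucleus contains 19 protons and 40 − 19 = 21 neutrons.
Mass of separated nucleons = 19(1.0073) + 21(1.0087) = 19.1387 + 21.1827 = 40.3214 u
Δm = 40.3214 − 39.95357 = 0.36783 u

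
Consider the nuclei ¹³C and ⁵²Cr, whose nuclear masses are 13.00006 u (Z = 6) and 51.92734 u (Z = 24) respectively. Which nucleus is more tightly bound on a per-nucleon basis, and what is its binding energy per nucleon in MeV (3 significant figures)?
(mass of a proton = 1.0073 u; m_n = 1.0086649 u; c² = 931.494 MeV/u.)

⁵²Cr; 8.79 MeV/nucleon

¹³C: Σm = 6(1.0073) + 7(1.0086649) = 13.1044543 u; Δm = 0.1043943 u; E_B = 97.243 MeV; E_B/A = 7.480 MeV
⁵²Cr: Σm = 24(1.0073) + 28(1.0086649) = 52.4178172 u; Δm = 0.4904772 u; E_B = 456.88 MeV; E_B/A = 8.786 MeV
⁵²Cr has the higher binding energy per nucleon, so it is the more tightly bound nucleus.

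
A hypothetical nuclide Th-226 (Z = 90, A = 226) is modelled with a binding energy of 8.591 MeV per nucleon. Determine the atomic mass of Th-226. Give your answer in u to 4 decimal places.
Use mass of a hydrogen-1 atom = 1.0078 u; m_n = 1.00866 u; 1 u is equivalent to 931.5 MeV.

Total binding energy = 226 × 8.591 = 1941.566 MeV
Mass defect = 1941.566 MeV / (931.5 MeV/u) = 2.084344 u
Constituent mass = 90(1.0078) + 136(1.00866) = 227.87976 u
Atomic mass = 227.87976 − 2.084344 = 225.795416 u ≈ 225.7954 u (to 4 decimal places)

225.7954 u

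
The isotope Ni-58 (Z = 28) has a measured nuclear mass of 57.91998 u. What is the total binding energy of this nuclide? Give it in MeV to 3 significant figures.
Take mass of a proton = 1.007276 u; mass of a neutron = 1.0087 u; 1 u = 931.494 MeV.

507 MeV

Mass of separated nucleons = 28(1.007276) + 30(1.0087) = 28.203728 + 30.2610 = 58.464728 u
Mass defect Δm = 58.464728 − 57.91998 = 0.544748 u
Binding energy = Δm·c² = 0.544748 × 931.494 MeV/u = 507.429 MeV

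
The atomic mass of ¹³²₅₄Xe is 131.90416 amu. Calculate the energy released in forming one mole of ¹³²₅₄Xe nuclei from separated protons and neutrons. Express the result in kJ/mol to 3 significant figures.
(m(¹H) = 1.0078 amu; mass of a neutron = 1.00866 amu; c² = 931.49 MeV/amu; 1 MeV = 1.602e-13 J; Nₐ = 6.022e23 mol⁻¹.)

Z = 54, so N = A − Z = 132 − 54 = 78.
Total constituent mass: 54 × 1.0078 + 78 × 1.00866 = 133.09668 amu
Mass defect Δm = 133.09668 − 131.90416 = 1.19252 amu
E_B = 1.19252 × 931.49 = 1110.82 MeV
Per nucleus in joules: 1110.82 MeV × 1.602e-13 J/MeV = 1.7795e-10 J
Per mole: 1.7795e-10 J × 6.022e23 mol⁻¹ = 1.0716e+14 J/mol

1.07e+11 kJ/mol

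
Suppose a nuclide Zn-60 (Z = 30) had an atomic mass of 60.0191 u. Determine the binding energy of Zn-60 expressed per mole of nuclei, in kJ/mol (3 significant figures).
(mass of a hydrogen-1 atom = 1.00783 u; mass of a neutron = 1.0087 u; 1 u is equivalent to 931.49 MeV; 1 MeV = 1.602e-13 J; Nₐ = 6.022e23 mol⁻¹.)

4.28e+10 kJ/mol

Z = 30, so N = A − Z = 60 − 30 = 30.
Mass of separated nucleons = 30(1.00783) + 30(1.0087) = 30.23490 + 30.2610 = 60.49590 u
The mass defect is 60.49590 − 60.0191 = 0.47680 u.
Converting to energy: 0.47680 u × 931.49 MeV/u = 444.134 MeV
Per nucleus in joules: 444.134 MeV × 1.602e-13 J/MeV = 7.1150e-11 J
Per mole: 7.1150e-11 J × 6.022e23 mol⁻¹ = 4.2847e+13 J/mol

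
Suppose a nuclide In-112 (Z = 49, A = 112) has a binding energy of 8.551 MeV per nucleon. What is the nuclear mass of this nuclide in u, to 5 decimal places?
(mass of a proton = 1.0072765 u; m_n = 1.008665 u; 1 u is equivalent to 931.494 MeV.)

111.87430 u

Total binding energy = 112 × 8.551 = 957.712 MeV
Mass defect = 957.712 MeV / (931.494 MeV/u) = 1.0281462 u
Constituent mass = 49(1.0072765) + 63(1.008665) = 112.9024435 u
Nuclear mass = 112.9024435 − 1.0281462 = 111.8742973 u ≈ 111.87430 u (to 5 decimal places)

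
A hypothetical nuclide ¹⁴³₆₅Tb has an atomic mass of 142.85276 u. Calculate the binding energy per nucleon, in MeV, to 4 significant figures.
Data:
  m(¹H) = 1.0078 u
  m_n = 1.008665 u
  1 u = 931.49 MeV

8.664 MeV/nucleon

Z = 65, so N = A − Z = 143 − 65 = 78.
Mass of separated nucleons = 65(1.0078) + 78(1.008665) = 65.5070 + 78.675870 = 144.182870 u
Mass defect Δm = 144.182870 − 142.85276 = 1.330110 u
E_B = 1.330110 × 931.49 = 1238.98 MeV
Dividing by A = 143 gives 8.664 MeV per nucleon.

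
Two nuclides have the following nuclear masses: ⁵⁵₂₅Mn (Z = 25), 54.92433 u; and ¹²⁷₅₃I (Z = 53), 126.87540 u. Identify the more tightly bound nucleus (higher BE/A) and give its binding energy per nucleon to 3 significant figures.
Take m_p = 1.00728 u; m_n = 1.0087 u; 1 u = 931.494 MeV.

⁵⁵₂₅Mn: Σm = 25(1.00728) + 30(1.0087) = 55.44300 u; Δm = 0.51867 u; E_B = 483.14 MeV; E_B/A = 8.784 MeV
¹²⁷₅₃I: Σm = 53(1.00728) + 74(1.0087) = 128.02964 u; Δm = 1.15424 u; E_B = 1075.2 MeV; E_B/A = 8.466 MeV
⁵⁵₂₅Mn has the higher binding energy per nucleon, so it is the more tightly bound nucleus.

⁵⁵₂₅Mn; 8.78 MeV/nucleon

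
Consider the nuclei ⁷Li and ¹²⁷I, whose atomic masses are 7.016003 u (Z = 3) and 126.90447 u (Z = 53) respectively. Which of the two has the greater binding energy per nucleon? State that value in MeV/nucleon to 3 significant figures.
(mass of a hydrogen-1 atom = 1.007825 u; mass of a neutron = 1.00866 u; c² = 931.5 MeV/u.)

¹²⁷I; 8.44 MeV/nucleon

⁷Li: Σm = 3(1.007825) + 4(1.00866) = 7.058115 u; Δm = 0.042112 u; E_B = 39.227 MeV; E_B/A = 5.604 MeV
¹²⁷I: Σm = 53(1.007825) + 74(1.00866) = 128.055565 u; Δm = 1.151095 u; E_B = 1072.2 MeV; E_B/A = 8.443 MeV
¹²⁷I has the higher binding energy per nucleon, so it is the more tightly bound nucleus.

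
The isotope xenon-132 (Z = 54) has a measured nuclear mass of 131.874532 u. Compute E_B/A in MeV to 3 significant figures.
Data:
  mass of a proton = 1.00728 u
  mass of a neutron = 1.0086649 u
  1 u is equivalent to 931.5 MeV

8.43 MeV/nucleon

The nucleus contains 54 protons and 132 − 54 = 78 neutrons.
Σm = 54·m_p + 78·m_n = 54.39312 + 78.6758622 = 133.0689822 u
The mass defect is 133.0689822 − 131.874532 = 1.1944502 u.
Binding energy = Δm·c² = 1.1944502 × 931.5 MeV/u = 1112.63 MeV
BE/A = 1112.63 MeV / 132 = 8.429 MeV/nucleon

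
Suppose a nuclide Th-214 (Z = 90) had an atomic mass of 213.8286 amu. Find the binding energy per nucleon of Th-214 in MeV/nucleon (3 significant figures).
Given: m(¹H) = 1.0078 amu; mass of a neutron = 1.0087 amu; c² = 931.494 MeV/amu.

The nucleus contains 90 protons and 214 − 90 = 124 neutrons.
Total constituent mass: 90 × 1.0078 + 124 × 1.0087 = 215.7808 amu
Mass defect Δm = 215.7808 − 213.8286 = 1.9522 amu
Converting to energy: 1.9522 amu × 931.494 MeV/amu = 1818.46 MeV
Per nucleon: 1818.46 / 214 = 8.497 MeV

8.50 MeV/nucleon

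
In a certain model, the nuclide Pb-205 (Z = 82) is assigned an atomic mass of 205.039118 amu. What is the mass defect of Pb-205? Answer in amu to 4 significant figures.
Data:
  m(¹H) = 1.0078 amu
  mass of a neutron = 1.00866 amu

1.666 amu

The nucleus contains 82 protons and 205 − 82 = 123 neutrons.
Total constituent mass: 82 × 1.0078 + 123 × 1.00866 = 206.70478 amu
Δm = 206.70478 − 205.039118 = 1.665662 amu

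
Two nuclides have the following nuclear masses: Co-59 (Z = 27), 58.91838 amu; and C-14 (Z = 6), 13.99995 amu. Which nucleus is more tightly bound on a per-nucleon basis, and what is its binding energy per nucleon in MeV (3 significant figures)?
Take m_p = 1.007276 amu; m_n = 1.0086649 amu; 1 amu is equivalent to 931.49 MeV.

Co-59: Σm = 27(1.007276) + 32(1.0086649) = 59.4737288 amu; Δm = 0.5553488 amu; E_B = 517.30 MeV; E_B/A = 8.768 MeV
C-14: Σm = 6(1.007276) + 8(1.0086649) = 14.1129752 amu; Δm = 0.1130252 amu; E_B = 105.28 MeV; E_B/A = 7.520 MeV
Co-59 has the higher binding energy per nucleon, so it is the more tightly bound nucleus.

Co-59; 8.77 MeV/nucleon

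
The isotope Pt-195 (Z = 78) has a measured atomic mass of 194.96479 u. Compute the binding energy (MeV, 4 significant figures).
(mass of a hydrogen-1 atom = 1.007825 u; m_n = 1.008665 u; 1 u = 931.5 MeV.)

1546 MeV

Total constituent mass: 78 × 1.007825 + 117 × 1.008665 = 196.624155 u
Δm = 196.624155 − 194.96479 = 1.659365 u
E_B = 1.659365 × 931.5 = 1545.70 MeV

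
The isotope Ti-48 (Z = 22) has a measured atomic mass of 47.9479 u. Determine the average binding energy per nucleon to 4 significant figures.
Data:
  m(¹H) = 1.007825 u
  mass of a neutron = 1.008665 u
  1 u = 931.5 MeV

8.724 MeV/nucleon

The nucleus contains 22 protons and 48 − 22 = 26 neutrons.
Σm = 22·m(¹H) + 26·m_n = 22.172150 + 26.225290 = 48.397440 u
Δm = 48.397440 − 47.9479 = 0.449540 u
Converting to energy: 0.449540 u × 931.5 MeV/u = 418.747 MeV
Per nucleon: 418.747 / 48 = 8.724 MeV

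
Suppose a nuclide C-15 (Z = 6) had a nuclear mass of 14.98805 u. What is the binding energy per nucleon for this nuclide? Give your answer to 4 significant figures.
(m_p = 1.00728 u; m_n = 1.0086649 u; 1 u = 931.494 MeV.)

8.297 MeV/nucleon

Total constituent mass: 6 × 1.00728 + 9 × 1.0086649 = 15.1216641 u
Δm = 15.1216641 − 14.98805 = 0.1336141 u
Binding energy = Δm·c² = 0.1336141 × 931.494 MeV/u = 124.461 MeV
BE/A = 124.461 MeV / 15 = 8.297 MeV/nucleon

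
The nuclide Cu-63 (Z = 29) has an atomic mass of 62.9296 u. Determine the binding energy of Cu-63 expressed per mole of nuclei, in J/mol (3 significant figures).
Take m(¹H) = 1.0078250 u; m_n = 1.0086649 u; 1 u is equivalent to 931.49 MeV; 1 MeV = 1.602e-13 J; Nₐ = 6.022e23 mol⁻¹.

Mass of separated nucleons = 29(1.0078250) + 34(1.0086649) = 29.2269250 + 34.2946066 = 63.5215316 u
Δm = 63.5215316 − 62.9296 = 0.5919316 u
Converting to energy: 0.5919316 u × 931.49 MeV/u = 551.378 MeV
Per nucleus in joules: 551.378 MeV × 1.602e-13 J/MeV = 8.8331e-11 J
Per mole: 8.8331e-11 J × 6.022e23 mol⁻¹ = 5.3193e+13 J/mol

5.32e+13 J/mol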